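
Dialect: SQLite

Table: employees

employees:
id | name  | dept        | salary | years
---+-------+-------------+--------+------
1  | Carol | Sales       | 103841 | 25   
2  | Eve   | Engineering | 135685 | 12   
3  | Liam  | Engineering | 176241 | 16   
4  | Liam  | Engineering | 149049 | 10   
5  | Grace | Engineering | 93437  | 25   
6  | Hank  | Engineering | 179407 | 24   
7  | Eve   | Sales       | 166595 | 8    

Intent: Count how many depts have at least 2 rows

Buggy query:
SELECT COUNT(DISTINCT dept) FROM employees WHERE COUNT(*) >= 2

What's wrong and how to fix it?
Bug: WHERE filters individual rows, not groups, so a group-level COUNT is invalid there

Fix: Use a subquery that GROUPs and filters with HAVING, then count its rows

Corrected query:
SELECT COUNT(*) FROM (SELECT dept FROM employees GROUP BY dept HAVING COUNT(*) >= 2)

Result:
COUNT(*)
--------
2       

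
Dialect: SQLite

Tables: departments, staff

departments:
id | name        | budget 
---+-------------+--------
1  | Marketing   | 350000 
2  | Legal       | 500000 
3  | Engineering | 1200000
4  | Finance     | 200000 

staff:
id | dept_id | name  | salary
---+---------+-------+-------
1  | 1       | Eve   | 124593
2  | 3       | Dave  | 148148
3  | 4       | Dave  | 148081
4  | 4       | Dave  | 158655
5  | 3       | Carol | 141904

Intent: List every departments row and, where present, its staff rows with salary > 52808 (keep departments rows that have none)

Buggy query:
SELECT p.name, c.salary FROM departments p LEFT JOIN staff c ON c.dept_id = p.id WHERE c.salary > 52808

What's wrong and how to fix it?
Bug: A WHERE condition on the right-hand table after LEFT JOIN drops unmatched parents

Fix: Move the right-table condition into the ON clause so unmatched parents are kept

Corrected query:
SELECT p.name, c.salary FROM departments p LEFT JOIN staff c ON c.dept_id = p.id AND c.salary > 52808

Result:
name        | salary
------------+-------
Marketing   | 124593
Legal       | NULL  
Engineering | 141904
Engineering | 148148
Finance     | 148081
Finance     | 158655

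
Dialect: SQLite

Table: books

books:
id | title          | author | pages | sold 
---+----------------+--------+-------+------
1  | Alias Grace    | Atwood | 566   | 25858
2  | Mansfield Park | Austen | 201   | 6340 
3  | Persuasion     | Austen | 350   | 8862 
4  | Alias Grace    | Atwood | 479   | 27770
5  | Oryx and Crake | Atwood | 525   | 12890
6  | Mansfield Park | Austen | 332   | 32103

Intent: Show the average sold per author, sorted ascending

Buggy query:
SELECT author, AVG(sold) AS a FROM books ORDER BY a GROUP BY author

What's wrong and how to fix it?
Bug: GROUP BY must precede ORDER BY

Fix: Move ORDER BY to the end, after GROUP BY

Corrected query:
SELECT author, AVG(sold) AS a FROM books GROUP BY author ORDER BY a

Result:
author | a           
-------+-------------
Austen | 15768.333333
Atwood | 22172.666667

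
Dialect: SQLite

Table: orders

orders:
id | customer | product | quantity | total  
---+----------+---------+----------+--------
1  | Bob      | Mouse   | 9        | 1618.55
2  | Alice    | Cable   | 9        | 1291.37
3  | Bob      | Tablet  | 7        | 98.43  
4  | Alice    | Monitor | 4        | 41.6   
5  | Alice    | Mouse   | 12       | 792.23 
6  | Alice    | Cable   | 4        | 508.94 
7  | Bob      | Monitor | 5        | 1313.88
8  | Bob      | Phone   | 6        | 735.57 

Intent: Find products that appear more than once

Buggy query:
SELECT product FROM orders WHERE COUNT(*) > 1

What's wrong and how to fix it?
Bug: WHERE can't reference COUNT(*); aggregates are computed after WHERE

Fix: GROUP BY product, then filter groups with HAVING COUNT(*) > 1

Corrected query:
SELECT product FROM orders GROUP BY product HAVING COUNT(*) > 1

Result:
product
-------
Cable  
Monitor
Mouse  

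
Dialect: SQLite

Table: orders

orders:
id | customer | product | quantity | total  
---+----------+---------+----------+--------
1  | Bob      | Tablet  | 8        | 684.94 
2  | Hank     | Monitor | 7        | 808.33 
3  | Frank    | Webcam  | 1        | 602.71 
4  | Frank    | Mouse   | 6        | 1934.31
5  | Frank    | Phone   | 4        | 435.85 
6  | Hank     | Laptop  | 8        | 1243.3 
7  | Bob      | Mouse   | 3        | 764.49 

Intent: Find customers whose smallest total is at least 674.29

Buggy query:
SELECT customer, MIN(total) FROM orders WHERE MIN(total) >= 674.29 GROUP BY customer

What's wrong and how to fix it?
Bug: Aggregates like MIN are computed per group after WHERE runs

Fix: Replace WHERE with HAVING after the GROUP BY

Corrected query:
SELECT customer, MIN(total) FROM orders GROUP BY customer HAVING MIN(total) >= 674.29

Result:
customer | MIN(total)
---------+-----------
Bob      | 684.94    
Hank     | 808.33    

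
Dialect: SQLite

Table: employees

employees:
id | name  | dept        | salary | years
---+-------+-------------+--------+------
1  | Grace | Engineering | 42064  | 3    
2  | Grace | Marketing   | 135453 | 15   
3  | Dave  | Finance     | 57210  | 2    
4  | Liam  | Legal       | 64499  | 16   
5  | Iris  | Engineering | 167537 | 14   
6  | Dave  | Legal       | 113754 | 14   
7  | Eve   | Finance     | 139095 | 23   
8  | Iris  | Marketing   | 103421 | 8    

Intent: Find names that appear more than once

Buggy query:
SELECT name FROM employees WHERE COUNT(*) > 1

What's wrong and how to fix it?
Bug: COUNT(*) is an aggregate and cannot be used in WHERE

Fix: GROUP BY name, then filter groups with HAVING COUNT(*) > 1

Corrected query:
SELECT name FROM employees GROUP BY name HAVING COUNT(*) > 1

Result:
name 
-----
Dave 
Grace
Iris 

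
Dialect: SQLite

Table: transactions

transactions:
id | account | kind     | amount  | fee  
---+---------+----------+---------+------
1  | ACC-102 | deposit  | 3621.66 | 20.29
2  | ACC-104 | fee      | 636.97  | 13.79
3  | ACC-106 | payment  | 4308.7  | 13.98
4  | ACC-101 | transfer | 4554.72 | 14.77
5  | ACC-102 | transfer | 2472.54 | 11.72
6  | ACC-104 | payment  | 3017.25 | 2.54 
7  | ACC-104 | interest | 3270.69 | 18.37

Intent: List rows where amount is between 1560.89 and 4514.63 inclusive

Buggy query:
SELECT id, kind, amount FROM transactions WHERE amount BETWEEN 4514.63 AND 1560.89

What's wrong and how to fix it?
Bug: The bounds are reversed; BETWEEN a AND b requires a <= b to match anything

Fix: Write BETWEEN 1560.89 AND 4514.63

Corrected query:
SELECT id, kind, amount FROM transactions WHERE amount BETWEEN 1560.89 AND 4514.63

Result:
id | kind     | amount 
---+----------+--------
1  | deposit  | 3621.66
3  | payment  | 4308.7 
5  | transfer | 2472.54
6  | payment  | 3017.25
7  | interest | 3270.69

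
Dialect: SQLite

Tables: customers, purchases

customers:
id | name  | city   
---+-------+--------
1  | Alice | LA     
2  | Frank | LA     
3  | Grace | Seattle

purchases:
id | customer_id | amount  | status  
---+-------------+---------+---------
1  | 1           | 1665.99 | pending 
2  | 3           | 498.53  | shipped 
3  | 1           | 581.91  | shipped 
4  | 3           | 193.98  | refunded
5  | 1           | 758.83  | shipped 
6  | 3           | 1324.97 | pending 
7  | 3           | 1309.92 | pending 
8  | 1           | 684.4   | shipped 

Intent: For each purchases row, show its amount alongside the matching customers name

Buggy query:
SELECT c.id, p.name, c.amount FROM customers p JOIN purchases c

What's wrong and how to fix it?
Bug: JOIN with no ON clause produces a cartesian product; every purchases row pairs with every customers row

Fix: Add ON c.customer_id = p.id to the JOIN

Corrected query:
SELECT c.id, p.name, c.amount FROM customers p JOIN purchases c ON c.customer_id = p.id

Result:
id | name  | amount 
---+-------+--------
1  | Alice | 1665.99
2  | Grace | 498.53 
3  | Alice | 581.91 
4  | Grace | 193.98 
5  | Alice | 758.83 
6  | Grace | 1324.97
7  | Grace | 1309.92
8  | Alice | 684.4  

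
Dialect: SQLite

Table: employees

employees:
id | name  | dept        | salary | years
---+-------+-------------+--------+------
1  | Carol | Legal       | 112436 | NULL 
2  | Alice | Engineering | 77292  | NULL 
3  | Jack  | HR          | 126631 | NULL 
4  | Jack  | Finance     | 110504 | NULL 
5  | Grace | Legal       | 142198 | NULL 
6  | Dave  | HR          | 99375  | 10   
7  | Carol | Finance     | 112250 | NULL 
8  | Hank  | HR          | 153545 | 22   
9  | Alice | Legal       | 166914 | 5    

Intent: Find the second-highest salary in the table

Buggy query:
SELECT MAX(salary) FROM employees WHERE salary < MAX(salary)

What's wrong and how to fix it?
Bug: The inner MAX is an aggregate inside WHERE, which is not allowed

Fix: Put the inner MAX in a scalar subquery

Corrected query:
SELECT MAX(salary) FROM employees WHERE salary < (SELECT MAX(salary) FROM employees)

Result:
MAX(salary)
-----------
153545     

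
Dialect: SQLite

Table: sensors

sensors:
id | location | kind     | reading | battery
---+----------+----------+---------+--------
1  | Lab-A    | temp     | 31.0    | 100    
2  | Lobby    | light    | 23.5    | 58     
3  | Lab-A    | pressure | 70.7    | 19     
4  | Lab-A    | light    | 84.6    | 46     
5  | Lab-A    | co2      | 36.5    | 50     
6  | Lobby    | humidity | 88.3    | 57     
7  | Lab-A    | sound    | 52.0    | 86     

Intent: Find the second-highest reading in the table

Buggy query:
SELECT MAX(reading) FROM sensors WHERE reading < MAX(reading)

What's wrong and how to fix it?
Bug: MAX(reading) on the right of the comparison is an aggregate-in-WHERE error

Fix: Compute the overall MAX in a subquery, then take MAX of rows below it

Corrected query:
SELECT MAX(reading) FROM sensors WHERE reading < (SELECT MAX(reading) FROM sensors)

Result:
MAX(reading)
------------
84.6        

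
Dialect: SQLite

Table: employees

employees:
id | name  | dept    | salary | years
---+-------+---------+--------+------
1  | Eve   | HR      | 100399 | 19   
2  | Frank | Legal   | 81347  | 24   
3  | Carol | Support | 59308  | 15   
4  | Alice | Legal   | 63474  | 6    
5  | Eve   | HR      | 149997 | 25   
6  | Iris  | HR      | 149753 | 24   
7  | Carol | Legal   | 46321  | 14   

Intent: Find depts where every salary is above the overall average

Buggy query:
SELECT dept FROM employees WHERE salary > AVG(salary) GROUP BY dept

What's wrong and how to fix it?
Bug: AVG() is an aggregate; it can't sit directly in WHERE

Fix: Use a subquery for AVG and a HAVING MIN(...) filter so the condition holds for every row in the group

Corrected query:
SELECT dept FROM employees GROUP BY dept HAVING MIN(salary) > (SELECT AVG(salary) FROM employees)

Result:
dept
----
HR  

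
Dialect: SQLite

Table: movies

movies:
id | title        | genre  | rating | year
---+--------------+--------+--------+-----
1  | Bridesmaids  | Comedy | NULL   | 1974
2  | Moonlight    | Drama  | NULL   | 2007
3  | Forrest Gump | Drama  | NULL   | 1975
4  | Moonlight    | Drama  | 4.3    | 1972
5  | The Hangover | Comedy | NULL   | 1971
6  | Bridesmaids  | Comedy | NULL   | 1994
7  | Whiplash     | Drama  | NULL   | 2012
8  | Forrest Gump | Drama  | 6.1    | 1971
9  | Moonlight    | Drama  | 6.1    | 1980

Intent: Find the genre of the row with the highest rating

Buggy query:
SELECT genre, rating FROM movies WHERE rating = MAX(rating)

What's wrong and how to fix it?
Bug: MAX(rating) is an aggregate and cannot be used directly in WHERE

Fix: Wrap MAX in a scalar subquery so WHERE compares against a single value

Corrected query:
SELECT genre, rating FROM movies WHERE rating = (SELECT MAX(rating) FROM movies)

Result:
genre | rating
------+-------
Drama | 6.1   
Drama | 6.1   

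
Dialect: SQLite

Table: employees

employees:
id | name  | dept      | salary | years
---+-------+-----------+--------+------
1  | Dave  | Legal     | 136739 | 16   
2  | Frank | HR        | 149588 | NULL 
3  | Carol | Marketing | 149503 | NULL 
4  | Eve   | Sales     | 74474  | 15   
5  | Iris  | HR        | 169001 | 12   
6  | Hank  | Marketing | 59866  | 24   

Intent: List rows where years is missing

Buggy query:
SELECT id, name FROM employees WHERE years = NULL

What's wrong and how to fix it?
Bug: Comparing to NULL with '=' never matches; NULL = NULL is unknown, not true

Fix: Use IS NULL to test for NULL

Corrected query:
SELECT id, name FROM employees WHERE years IS NULL

Result:
id | name 
---+------
2  | Frank
3  | Carol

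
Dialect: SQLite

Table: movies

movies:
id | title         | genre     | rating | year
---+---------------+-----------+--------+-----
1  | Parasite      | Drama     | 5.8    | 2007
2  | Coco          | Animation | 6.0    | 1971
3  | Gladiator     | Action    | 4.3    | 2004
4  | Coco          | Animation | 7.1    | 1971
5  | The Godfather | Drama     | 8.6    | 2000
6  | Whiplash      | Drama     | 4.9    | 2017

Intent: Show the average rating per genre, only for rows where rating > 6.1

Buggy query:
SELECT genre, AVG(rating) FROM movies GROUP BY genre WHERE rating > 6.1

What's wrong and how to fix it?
Bug: WHERE cannot follow GROUP BY

Fix: Move the WHERE clause before GROUP BY

Corrected query:
SELECT genre, AVG(rating) FROM movies WHERE rating > 6.1 GROUP BY genre

Result:
genre     | AVG(rating)
----------+------------
Animation | 7.1        
Drama     | 8.6        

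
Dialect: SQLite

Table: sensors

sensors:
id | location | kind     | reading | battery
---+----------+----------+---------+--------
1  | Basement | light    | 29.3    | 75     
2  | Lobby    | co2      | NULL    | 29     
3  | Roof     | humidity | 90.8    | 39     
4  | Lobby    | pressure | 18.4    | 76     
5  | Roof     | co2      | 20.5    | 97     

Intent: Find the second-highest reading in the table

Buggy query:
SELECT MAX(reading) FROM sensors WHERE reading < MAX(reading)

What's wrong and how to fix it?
Bug: The inner MAX is an aggregate inside WHERE, which is not allowed

Fix: Put the inner MAX in a scalar subquery

Corrected query:
SELECT MAX(reading) FROM sensors WHERE reading < (SELECT MAX(reading) FROM sensors)

Result:
MAX(reading)
------------
29.3        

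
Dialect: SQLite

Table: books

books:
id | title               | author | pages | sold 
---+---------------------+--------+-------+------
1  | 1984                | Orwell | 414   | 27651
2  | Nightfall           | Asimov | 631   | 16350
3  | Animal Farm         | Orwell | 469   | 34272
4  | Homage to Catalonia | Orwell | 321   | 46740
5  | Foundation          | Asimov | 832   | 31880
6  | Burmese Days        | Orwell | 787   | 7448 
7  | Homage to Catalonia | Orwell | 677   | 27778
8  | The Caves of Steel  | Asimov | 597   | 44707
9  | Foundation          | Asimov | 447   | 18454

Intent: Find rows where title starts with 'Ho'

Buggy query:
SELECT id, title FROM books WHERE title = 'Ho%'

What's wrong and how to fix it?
Bug: Wildcards only work with LIKE; '=' treats '%' as a literal character

Fix: Replace '=' with LIKE so 'Ho%' is treated as a pattern

Corrected query:
SELECT id, title FROM books WHERE title LIKE 'Ho%'

Result:
id | title              
---+--------------------
4  | Homage to Catalonia
7  | Homage to Catalonia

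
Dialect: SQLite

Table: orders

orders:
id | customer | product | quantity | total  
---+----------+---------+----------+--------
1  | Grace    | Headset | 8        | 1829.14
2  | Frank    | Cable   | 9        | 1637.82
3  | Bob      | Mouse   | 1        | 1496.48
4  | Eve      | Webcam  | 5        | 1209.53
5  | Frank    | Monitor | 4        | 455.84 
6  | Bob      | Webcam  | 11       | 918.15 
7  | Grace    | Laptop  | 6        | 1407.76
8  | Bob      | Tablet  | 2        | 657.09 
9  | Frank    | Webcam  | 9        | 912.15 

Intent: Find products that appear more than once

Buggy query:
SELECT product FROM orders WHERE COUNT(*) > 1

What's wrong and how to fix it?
Bug: WHERE can't reference COUNT(*); aggregates are computed after WHERE

Fix: Group first, then use HAVING for the count condition

Corrected query:
SELECT product FROM orders GROUP BY product HAVING COUNT(*) > 1

Result:
product
-------
Webcam 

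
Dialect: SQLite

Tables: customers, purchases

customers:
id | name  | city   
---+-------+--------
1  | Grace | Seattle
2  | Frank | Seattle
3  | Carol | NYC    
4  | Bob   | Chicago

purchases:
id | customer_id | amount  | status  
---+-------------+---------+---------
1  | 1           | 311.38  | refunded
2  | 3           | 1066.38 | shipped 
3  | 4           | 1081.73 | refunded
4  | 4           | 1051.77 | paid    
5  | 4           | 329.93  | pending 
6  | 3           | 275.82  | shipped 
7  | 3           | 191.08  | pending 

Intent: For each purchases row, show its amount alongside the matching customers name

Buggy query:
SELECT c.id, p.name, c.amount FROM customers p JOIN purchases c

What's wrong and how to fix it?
Bug: JOIN with no ON clause produces a cartesian product; every purchases row pairs with every customers row

Fix: Add ON c.customer_id = p.id to the JOIN

Corrected query:
SELECT c.id, p.name, c.amount FROM customers p JOIN purchases c ON c.customer_id = p.id

Result:
id | name  | amount 
---+-------+--------
1  | Grace | 311.38 
2  | Carol | 1066.38
3  | Bob   | 1081.73
4  | Bob   | 1051.77
5  | Bob   | 329.93 
6  | Carol | 275.82 
7  | Carol | 191.08 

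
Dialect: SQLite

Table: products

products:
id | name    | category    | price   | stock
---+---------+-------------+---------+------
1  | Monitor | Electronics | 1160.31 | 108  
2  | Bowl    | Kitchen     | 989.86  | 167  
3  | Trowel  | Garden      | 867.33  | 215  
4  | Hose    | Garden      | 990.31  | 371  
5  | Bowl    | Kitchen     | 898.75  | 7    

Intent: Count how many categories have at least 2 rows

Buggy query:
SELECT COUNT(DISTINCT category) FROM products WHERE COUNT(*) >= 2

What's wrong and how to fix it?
Bug: WHERE filters individual rows, not groups, so a group-level COUNT is invalid there

Fix: Group first with HAVING COUNT(*) >= 2, then COUNT the resulting groups

Corrected query:
SELECT COUNT(*) FROM (SELECT category FROM products GROUP BY category HAVING COUNT(*) >= 2)

Result:
COUNT(*)
--------
2       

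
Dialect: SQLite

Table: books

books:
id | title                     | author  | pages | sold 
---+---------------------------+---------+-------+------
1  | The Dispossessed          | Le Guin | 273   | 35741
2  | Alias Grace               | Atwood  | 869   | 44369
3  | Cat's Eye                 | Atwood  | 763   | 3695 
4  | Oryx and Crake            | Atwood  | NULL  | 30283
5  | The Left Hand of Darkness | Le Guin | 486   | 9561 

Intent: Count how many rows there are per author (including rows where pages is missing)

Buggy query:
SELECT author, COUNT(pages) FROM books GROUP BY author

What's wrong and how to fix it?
Bug: COUNT(column) counts non-NULL values only; rows with NULL pages aren't counted

Fix: Replace COUNT(pages) with COUNT(*)

Corrected query:
SELECT author, COUNT(*) FROM books GROUP BY author

Result:
author  | COUNT(*)
--------+---------
Atwood  | 3       
Le Guin | 2       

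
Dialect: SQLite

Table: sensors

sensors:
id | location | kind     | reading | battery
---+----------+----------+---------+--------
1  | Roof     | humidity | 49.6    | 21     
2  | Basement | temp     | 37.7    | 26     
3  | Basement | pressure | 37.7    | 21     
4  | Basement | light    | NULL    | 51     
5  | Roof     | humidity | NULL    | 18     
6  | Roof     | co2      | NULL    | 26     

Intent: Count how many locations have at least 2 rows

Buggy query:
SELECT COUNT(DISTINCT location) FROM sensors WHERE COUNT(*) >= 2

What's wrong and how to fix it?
Bug: WHERE filters individual rows, not groups, so a group-level COUNT is invalid there

Fix: Group first with HAVING COUNT(*) >= 2, then COUNT the resulting groups

Corrected query:
SELECT COUNT(*) FROM (SELECT location FROM sensors GROUP BY location HAVING COUNT(*) >= 2)

Result:
COUNT(*)
--------
2       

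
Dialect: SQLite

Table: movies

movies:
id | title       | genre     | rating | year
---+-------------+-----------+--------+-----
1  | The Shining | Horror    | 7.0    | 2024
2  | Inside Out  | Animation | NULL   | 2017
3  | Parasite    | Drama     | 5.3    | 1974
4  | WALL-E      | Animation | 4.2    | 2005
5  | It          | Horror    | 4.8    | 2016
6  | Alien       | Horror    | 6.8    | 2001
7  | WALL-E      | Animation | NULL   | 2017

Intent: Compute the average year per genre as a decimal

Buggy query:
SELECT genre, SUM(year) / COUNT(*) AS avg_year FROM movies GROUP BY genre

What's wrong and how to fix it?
Bug: Both operands are integers, so '/' performs integer division and truncates

Fix: Cast one side to REAL so the division keeps the fractional part

Corrected query:
SELECT genre, SUM(year) * 1.0 / COUNT(*) AS avg_year FROM movies GROUP BY genre

Result:
genre     | avg_year   
----------+------------
Animation | 2013       
Drama     | 1974       
Horror    | 2013.666667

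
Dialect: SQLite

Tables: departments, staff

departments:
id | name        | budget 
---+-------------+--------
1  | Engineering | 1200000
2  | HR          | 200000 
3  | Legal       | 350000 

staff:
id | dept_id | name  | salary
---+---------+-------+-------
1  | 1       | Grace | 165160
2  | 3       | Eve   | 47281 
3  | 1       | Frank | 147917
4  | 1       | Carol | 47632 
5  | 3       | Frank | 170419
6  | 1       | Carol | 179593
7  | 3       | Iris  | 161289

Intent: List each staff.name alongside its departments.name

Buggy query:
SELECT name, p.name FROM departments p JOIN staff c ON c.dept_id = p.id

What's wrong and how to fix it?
Bug: Both tables have a 'name' column; the unqualified reference is ambiguous

Fix: Prefix ambiguous columns with the table alias

Corrected query:
SELECT c.name, p.name FROM departments p JOIN staff c ON c.dept_id = p.id

Result:
name  | name       
------+------------
Grace | Engineering
Eve   | Legal      
Frank | Engineering
Carol | Engineering
Frank | Legal      
Carol | Engineering
Iris  | Legal      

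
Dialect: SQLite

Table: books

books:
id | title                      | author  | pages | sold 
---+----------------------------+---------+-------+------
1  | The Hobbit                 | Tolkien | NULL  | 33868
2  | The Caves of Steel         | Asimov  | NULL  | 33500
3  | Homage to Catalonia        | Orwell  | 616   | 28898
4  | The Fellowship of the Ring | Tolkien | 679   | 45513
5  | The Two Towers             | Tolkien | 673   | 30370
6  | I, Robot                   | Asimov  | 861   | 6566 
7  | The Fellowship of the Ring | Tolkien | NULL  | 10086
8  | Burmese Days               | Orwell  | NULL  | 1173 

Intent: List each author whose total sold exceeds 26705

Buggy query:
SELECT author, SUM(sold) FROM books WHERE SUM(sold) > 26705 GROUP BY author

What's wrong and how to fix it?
Bug: Aggregate functions cannot appear in a WHERE clause

Fix: Move the aggregate condition to a HAVING clause

Corrected query:
SELECT author, SUM(sold) FROM books GROUP BY author HAVING SUM(sold) > 26705

Result:
author  | SUM(sold)
--------+----------
Asimov  | 40066    
Orwell  | 30071    
Tolkien | 119837   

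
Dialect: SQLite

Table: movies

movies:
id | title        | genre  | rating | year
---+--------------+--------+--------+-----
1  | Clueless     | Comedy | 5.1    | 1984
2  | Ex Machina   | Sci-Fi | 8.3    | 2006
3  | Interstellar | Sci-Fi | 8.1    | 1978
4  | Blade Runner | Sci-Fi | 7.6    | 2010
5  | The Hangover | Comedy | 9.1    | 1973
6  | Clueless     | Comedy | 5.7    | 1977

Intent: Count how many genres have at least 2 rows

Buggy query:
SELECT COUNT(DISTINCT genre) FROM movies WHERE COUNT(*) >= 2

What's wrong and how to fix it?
Bug: COUNT(*) cannot appear in WHERE; the per-group count doesn't exist yet

Fix: Use a subquery that GROUPs and filters with HAVING, then count its rows

Corrected query:
SELECT COUNT(*) FROM (SELECT genre FROM movies GROUP BY genre HAVING COUNT(*) >= 2)

Result:
COUNT(*)
--------
2       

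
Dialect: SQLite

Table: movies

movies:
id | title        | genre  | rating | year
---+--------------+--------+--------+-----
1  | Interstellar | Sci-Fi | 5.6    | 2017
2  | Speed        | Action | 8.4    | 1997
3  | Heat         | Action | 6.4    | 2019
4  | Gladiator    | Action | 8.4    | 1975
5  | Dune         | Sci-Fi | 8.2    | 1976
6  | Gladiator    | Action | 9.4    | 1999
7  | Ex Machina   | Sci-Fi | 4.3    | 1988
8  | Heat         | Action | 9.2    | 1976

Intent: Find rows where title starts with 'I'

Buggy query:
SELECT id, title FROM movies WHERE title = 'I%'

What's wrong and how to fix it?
Bug: Wildcards only work with LIKE; '=' treats '%' as a literal character

Fix: Replace '=' with LIKE so 'I%' is treated as a pattern

Corrected query:
SELECT id, title FROM movies WHERE title LIKE 'I%'

Result:
id | title       
---+-------------
1  | Interstellar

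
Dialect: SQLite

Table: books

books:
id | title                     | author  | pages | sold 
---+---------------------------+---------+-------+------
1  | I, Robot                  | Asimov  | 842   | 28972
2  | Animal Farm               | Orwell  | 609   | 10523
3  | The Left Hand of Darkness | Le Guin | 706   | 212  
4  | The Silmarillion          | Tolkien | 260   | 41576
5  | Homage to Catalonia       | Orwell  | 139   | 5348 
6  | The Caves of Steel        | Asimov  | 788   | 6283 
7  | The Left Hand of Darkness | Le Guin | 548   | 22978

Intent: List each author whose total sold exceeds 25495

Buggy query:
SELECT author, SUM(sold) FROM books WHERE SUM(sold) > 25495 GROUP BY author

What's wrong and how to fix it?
Bug: SUM(sold) is an aggregate, but WHERE filters rows before aggregation

Fix: Use HAVING (which filters groups after aggregation) instead of WHERE

Corrected query:
SELECT author, SUM(sold) FROM books GROUP BY author HAVING SUM(sold) > 25495

Result:
author  | SUM(sold)
--------+----------
Asimov  | 35255    
Tolkien | 41576    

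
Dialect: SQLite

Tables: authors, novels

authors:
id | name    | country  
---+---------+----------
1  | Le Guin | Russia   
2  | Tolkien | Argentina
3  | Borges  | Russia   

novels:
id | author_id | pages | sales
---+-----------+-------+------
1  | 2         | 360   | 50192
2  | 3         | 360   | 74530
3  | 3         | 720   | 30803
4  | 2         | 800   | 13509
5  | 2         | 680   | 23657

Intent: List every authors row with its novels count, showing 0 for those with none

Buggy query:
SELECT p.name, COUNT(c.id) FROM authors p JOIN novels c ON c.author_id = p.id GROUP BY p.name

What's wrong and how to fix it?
Bug: An inner join excludes parents with zero children

Fix: Switch to LEFT JOIN to retain unmatched parent rows

Corrected query:
SELECT p.name, COUNT(c.id) FROM authors p LEFT JOIN novels c ON c.author_id = p.id GROUP BY p.name

Result:
name    | COUNT(c.id)
--------+------------
Borges  | 2          
Le Guin | 0          
Tolkien | 3          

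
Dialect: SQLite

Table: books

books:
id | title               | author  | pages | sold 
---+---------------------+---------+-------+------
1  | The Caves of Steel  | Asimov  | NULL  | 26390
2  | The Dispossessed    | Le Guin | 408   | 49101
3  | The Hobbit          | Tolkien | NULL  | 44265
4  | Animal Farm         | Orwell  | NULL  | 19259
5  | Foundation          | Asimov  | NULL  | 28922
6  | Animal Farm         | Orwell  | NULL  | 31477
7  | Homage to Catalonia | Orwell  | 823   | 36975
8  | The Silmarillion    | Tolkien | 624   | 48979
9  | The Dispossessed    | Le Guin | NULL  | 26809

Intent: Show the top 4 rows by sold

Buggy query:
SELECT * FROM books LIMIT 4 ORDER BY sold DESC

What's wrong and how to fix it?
Bug: ORDER BY cannot follow LIMIT; LIMIT is the final clause

Fix: Sort with ORDER BY, then apply LIMIT

Corrected query:
SELECT * FROM books ORDER BY sold DESC LIMIT 4

Result:
id | title               | author  | pages | sold 
---+---------------------+---------+-------+------
2  | The Dispossessed    | Le Guin | 408   | 49101
8  | The Silmarillion    | Tolkien | 624   | 48979
3  | The Hobbit          | Tolkien | NULL  | 44265
7  | Homage to Catalonia | Orwell  | 823   | 36975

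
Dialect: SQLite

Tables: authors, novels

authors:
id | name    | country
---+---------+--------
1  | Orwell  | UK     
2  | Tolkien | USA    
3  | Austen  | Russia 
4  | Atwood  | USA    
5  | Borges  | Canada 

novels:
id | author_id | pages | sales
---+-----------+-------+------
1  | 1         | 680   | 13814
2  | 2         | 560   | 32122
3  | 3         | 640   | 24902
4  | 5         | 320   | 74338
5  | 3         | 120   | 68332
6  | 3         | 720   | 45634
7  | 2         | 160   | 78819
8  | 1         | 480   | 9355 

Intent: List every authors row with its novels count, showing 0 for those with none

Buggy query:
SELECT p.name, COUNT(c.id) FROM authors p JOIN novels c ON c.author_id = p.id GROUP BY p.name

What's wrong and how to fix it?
Bug: INNER JOIN drops authors rows that have no matching novels rows

Fix: Use LEFT JOIN so parents without children still appear (COUNT(c.id) gives 0)

Corrected query:
SELECT p.name, COUNT(c.id) FROM authors p LEFT JOIN novels c ON c.author_id = p.id GROUP BY p.name

Result:
name    | COUNT(c.id)
--------+------------
Atwood  | 0          
Austen  | 3          
Borges  | 1          
Orwell  | 2          
Tolkien | 2          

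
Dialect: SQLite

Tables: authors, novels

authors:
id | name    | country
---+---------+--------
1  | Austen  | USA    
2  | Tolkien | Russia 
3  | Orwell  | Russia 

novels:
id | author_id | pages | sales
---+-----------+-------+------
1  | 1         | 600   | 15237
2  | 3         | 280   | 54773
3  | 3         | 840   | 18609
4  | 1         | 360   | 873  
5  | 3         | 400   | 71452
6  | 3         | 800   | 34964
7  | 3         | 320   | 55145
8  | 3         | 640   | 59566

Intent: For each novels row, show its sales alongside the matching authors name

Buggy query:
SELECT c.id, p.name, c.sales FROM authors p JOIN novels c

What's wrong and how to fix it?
Bug: JOIN with no ON clause produces a cartesian product; every novels row pairs with every authors row

Fix: Add ON c.author_id = p.id to the JOIN

Corrected query:
SELECT c.id, p.name, c.sales FROM authors p JOIN novels c ON c.author_id = p.id

Result:
id | name   | sales
---+--------+------
1  | Austen | 15237
2  | Orwell | 54773
3  | Orwell | 18609
4  | Austen | 873  
5  | Orwell | 71452
6  | Orwell | 34964
7  | Orwell | 55145
8  | Orwell | 59566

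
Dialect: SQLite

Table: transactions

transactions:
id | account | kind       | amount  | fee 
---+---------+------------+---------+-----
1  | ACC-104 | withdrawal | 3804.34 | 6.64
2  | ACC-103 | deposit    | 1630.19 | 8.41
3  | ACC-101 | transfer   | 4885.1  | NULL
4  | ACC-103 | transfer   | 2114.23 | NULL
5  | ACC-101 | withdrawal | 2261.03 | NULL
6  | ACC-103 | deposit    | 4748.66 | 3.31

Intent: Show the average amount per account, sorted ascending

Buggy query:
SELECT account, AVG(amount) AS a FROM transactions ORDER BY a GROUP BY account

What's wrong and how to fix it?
Bug: GROUP BY must precede ORDER BY

Fix: Move ORDER BY to the end, after GROUP BY

Corrected query:
SELECT account, AVG(amount) AS a FROM transactions GROUP BY account ORDER BY a

Result:
account | a          
--------+------------
ACC-103 | 2831.026667
ACC-101 | 3573.065   
ACC-104 | 3804.34    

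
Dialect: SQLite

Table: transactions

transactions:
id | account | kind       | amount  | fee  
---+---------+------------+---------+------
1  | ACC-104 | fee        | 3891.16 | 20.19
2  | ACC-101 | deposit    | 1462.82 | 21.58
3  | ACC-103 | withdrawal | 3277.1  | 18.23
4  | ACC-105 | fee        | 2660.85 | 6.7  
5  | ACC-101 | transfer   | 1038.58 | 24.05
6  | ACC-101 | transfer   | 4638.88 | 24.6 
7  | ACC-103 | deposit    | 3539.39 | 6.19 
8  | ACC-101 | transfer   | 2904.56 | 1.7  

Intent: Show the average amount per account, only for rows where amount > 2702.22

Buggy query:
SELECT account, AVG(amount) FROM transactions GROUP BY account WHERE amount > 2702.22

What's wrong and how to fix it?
Bug: WHERE cannot follow GROUP BY

Fix: Move the WHERE clause before GROUP BY

Corrected query:
SELECT account, AVG(amount) FROM transactions WHERE amount > 2702.22 GROUP BY account

Result:
account | AVG(amount)
--------+------------
ACC-101 | 3771.72    
ACC-103 | 3408.245   
ACC-104 | 3891.16    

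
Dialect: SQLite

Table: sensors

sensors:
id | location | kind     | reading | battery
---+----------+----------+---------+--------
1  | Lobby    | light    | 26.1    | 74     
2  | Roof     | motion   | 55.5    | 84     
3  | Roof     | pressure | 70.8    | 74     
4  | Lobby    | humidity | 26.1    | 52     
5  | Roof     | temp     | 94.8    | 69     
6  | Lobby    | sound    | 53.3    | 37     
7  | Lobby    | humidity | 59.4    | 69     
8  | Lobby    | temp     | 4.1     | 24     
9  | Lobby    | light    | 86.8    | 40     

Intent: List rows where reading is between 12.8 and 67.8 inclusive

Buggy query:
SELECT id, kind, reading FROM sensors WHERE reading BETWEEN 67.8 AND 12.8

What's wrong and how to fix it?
Bug: The bounds are reversed; BETWEEN a AND b requires a <= b to match anything

Fix: Write BETWEEN 12.8 AND 67.8

Corrected query:
SELECT id, kind, reading FROM sensors WHERE reading BETWEEN 12.8 AND 67.8

Result:
id | kind     | reading
---+----------+--------
1  | light    | 26.1   
2  | motion   | 55.5   
4  | humidity | 26.1   
6  | sound    | 53.3   
7  | humidity | 59.4   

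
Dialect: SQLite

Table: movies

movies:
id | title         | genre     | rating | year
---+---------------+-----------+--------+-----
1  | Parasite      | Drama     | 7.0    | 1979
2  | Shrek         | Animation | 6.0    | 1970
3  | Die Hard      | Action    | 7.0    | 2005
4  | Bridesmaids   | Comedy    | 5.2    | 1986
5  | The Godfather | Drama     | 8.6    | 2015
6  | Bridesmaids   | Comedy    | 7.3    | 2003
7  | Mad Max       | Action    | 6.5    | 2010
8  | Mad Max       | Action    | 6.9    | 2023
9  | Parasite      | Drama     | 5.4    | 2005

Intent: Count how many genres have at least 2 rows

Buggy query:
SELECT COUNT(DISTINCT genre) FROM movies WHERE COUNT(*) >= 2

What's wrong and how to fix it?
Bug: WHERE filters individual rows, not groups, so a group-level COUNT is invalid there

Fix: Group first with HAVING COUNT(*) >= 2, then COUNT the resulting groups

Corrected query:
SELECT COUNT(*) FROM (SELECT genre FROM movies GROUP BY genre HAVING COUNT(*) >= 2)

Result:
COUNT(*)
--------
3       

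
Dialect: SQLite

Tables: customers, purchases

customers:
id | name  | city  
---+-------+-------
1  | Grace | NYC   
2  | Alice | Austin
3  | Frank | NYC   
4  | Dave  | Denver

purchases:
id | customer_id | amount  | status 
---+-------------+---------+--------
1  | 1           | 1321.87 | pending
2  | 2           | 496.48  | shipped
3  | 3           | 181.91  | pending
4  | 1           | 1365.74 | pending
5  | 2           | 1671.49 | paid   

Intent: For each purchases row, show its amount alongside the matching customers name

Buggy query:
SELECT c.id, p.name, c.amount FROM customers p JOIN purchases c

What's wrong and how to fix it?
Bug: Missing join condition: each purchases row is matched to all customers rows instead of just its own

Fix: Add ON c.customer_id = p.id to the JOIN

Corrected query:
SELECT c.id, p.name, c.amount FROM customers p JOIN purchases c ON c.customer_id = p.id

Result:
id | name  | amount 
---+-------+--------
1  | Grace | 1321.87
2  | Alice | 496.48 
3  | Frank | 181.91 
4  | Grace | 1365.74
5  | Alice | 1671.49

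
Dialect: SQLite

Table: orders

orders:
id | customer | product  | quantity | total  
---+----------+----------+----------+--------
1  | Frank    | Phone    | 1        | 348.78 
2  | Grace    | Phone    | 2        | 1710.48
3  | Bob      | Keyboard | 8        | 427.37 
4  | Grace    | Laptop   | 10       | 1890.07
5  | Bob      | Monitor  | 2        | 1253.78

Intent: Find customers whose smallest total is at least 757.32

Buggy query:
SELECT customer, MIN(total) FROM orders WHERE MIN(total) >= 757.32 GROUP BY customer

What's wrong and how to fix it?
Bug: Aggregates like MIN are computed per group after WHERE runs

Fix: Use HAVING for the per-group MIN condition

Corrected query:
SELECT customer, MIN(total) FROM orders GROUP BY customer HAVING MIN(total) >= 757.32

Result:
customer | MIN(total)
---------+-----------
Grace    | 1710.48   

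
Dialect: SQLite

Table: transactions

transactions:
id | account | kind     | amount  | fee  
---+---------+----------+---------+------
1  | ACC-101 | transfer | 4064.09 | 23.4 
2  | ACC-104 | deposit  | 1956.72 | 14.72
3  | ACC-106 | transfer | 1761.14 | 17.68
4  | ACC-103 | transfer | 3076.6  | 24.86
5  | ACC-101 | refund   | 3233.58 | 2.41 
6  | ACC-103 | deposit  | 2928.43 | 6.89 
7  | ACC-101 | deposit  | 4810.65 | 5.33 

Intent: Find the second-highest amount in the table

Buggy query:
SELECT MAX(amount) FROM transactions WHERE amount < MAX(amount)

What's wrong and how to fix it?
Bug: MAX(amount) on the right of the comparison is an aggregate-in-WHERE error

Fix: Compute the overall MAX in a subquery, then take MAX of rows below it

Corrected query:
SELECT MAX(amount) FROM transactions WHERE amount < (SELECT MAX(amount) FROM transactions)

Result:
MAX(amount)
-----------
4064.09    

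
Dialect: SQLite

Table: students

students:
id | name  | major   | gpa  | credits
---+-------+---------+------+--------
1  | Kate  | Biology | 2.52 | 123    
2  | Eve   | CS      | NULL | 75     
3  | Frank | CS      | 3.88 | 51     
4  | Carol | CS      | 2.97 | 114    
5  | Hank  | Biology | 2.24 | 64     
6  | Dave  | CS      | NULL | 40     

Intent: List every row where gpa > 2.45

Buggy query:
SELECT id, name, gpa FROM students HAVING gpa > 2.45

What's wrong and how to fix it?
Bug: This is a non-aggregate query (no GROUP BY, no aggregates), so in SQLite the HAVING clause is invalid here; a row-level condition belongs in WHERE

Fix: Use WHERE for row-level filtering

Corrected query:
SELECT id, name, gpa FROM students WHERE gpa > 2.45

Result:
id | name  | gpa 
---+-------+-----
1  | Kate  | 2.52
3  | Frank | 3.88
4  | Carol | 2.97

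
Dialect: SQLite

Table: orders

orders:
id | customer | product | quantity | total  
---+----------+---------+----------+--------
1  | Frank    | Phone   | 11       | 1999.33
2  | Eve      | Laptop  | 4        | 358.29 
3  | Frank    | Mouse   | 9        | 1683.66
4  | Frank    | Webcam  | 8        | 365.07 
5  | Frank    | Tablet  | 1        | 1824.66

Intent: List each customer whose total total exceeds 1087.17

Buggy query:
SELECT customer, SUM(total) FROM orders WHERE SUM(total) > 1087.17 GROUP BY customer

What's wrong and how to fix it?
Bug: WHERE runs before GROUP BY, so aggregates aren't available there

Fix: Move the aggregate condition to a HAVING clause

Corrected query:
SELECT customer, SUM(total) FROM orders GROUP BY customer HAVING SUM(total) > 1087.17

Result:
customer | SUM(total)
---------+-----------
Frank    | 5872.72   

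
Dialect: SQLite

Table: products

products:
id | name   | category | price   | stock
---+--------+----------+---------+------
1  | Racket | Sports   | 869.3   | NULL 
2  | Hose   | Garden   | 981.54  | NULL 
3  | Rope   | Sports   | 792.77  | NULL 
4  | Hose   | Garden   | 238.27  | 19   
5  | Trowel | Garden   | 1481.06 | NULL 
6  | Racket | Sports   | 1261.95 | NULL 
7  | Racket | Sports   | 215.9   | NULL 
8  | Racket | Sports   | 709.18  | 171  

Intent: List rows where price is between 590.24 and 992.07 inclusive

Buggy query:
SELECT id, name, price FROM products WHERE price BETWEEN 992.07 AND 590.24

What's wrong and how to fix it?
Bug: The bounds are reversed; BETWEEN a AND b requires a <= b to match anything

Fix: Swap the bounds so the smaller value comes first

Corrected query:
SELECT id, name, price FROM products WHERE price BETWEEN 590.24 AND 992.07

Result:
id | name   | price 
---+--------+-------
1  | Racket | 869.3 
2  | Hose   | 981.54
3  | Rope   | 792.77
8  | Racket | 709.18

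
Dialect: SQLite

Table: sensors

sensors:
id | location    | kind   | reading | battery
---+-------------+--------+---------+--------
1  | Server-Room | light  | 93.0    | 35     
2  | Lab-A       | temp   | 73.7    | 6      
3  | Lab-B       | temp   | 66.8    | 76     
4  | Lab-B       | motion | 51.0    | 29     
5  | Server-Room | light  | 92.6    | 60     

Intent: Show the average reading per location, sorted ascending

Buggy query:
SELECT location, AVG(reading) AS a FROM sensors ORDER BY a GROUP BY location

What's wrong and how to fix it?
Bug: ORDER BY appears before GROUP BY; SQL clause order requires GROUP BY first

Fix: Reorder: SELECT … FROM … GROUP BY … ORDER BY …

Corrected query:
SELECT location, AVG(reading) AS a FROM sensors GROUP BY location ORDER BY a

Result:
location    | a   
------------+-----
Lab-B       | 58.9
Lab-A       | 73.7
Server-Room | 92.8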